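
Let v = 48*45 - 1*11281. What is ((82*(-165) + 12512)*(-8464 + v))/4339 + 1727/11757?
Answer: 210475781663/51013623 ≈ 4125.9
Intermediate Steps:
v = -9121 (v = 2160 - 11281 = -9121)
((82*(-165) + 12512)*(-8464 + v))/4339 + 1727/11757 = ((82*(-165) + 12512)*(-8464 - 9121))/4339 + 1727/11757 = ((-13530 + 12512)*(-17585))*(1/4339) + 1727*(1/11757) = -1018*(-17585)*(1/4339) + 1727/11757 = 17901530*(1/4339) + 1727/11757 = 17901530/4339 + 1727/11757 = 210475781663/51013623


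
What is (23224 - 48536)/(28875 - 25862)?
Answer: -25312/3013 ≈ -8.4009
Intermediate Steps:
(23224 - 48536)/(28875 - 25862) = -25312/3013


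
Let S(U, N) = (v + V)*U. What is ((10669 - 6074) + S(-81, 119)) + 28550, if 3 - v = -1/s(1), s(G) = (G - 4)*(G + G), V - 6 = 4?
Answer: 64211/2 ≈ 32106.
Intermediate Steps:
V = 10 (V = 6 + 4 = 10)
s(G) = 2*G*(-4 + G) (s(G) = (-4 + G)*(2*G) = 2*G*(-4 + G))
v = 17/6 (v = 3 - (-1)/(2*1*(-4 + 1)) = 3 - (-1)/(2*1*(-3)) = 3 - (-1)/(-6) = 3 - (-1)*(-1)/6 = 3 - 1*1/6 = 3 - 1/6 = 17/6 ≈ 2.8333)
S(U, N) = 77*U/6 (S(U, N) = (17/6 + 10)*U = 77*U/6)
((10669 - 6074) + S(-81, 119)) + 28550 = ((10669 - 6074) + (77/6)*(-81)) + 28550 = (4595 - 2079/2) + 28550 = 7111/2 + 28550 = 64211/2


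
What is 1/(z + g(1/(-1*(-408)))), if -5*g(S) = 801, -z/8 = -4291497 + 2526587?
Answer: 5/70595599 ≈ 7.0826e-8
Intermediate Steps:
z = 14119280 (z = -8*(-4291497 + 2526587) = -8*(-1764910) = 14119280)
g(S) = -801/5 (g(S) = -⅕*801 = -801/5)
1/(z + g(1/(-1*(-408)))) = 1/(14119280 - 801/5) = 1/(70595599/5) = 5/70595599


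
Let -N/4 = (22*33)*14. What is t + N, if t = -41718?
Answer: -82374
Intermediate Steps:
N = -40656 (N = -4*22*33*14 = -2904*14 = -4*10164 = -40656)
t + N = -41718 - 40656 = -82374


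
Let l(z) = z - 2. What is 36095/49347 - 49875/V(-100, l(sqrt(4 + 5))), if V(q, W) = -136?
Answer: 2466090545/6711192 ≈ 367.46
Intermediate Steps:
l(z) = -2 + z
36095/49347 - 49875/V(-100, l(sqrt(4 + 5))) = 36095/49347 - 49875/(-136) = 36095*(1/49347) - 49875*(-1/136) = 36095/49347 + 49875/136 = 2466090545/6711192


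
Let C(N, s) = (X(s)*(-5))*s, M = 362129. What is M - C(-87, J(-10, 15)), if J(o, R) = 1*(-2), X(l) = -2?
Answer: 362149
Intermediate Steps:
J(o, R) = -2
C(N, s) = 10*s (C(N, s) = (-2*(-5))*s = 10*s)
M - C(-87, J(-10, 15)) = 362129 - 10*(-2) = 362129 - 1*(-20) = 362129 + 20 = 362149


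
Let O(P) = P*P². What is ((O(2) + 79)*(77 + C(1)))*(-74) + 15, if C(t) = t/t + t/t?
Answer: -508587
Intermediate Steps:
O(P) = P³
C(t) = 2 (C(t) = 1 + 1 = 2)
((O(2) + 79)*(77 + C(1)))*(-74) + 15 = ((2³ + 79)*(77 + 2))*(-74) + 15 = ((8 + 79)*79)*(-74) + 15 = (87*79)*(-74) + 15 = 6873*(-74) + 15 = -508602 + 15 = -508587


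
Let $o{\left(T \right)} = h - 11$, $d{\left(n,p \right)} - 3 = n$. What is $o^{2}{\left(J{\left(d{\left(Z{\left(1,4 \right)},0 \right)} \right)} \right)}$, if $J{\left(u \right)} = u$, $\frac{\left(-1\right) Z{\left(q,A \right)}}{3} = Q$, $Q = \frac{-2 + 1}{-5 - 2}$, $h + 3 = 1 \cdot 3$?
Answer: $121$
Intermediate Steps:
$h = 0$ ($h = -3 + 1 \cdot 3 = -3 + 3 = 0$)
$Q = \frac{1}{7}$ ($Q = - \frac{1}{-7} = \left(-1\right) \left(- \frac{1}{7}\right) = \frac{1}{7} \approx 0.14286$)
$Z{\left(q,A \right)} = - \frac{3}{7}$ ($Z{\left(q,A \right)} = \left(-3\right) \frac{1}{7} = - \frac{3}{7}$)
$d{\left(n,p \right)} = 3 + n$
$o{\left(T \right)} = -11$ ($o{\left(T \right)} = 0 - 11 = -11$)
$o^{2}{\left(J{\left(d{\left(Z{\left(1,4 \right)},0 \right)} \right)} \right)} = \left(-11\right)^{2} = 121$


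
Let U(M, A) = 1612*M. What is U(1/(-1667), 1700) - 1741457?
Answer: -2903010431/1667 ≈ -1.7415e+6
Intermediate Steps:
U(1/(-1667), 1700) - 1741457 = 1612/(-1667) - 1741457 = 1612*(-1/1667) - 1741457 = -1612/1667 - 1741457 = -2903010431/1667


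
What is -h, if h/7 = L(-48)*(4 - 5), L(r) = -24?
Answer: -168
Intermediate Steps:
h = 168 (h = 7*(-24*(4 - 5)) = 7*(-24*(-1)) = 7*24 = 168)
-h = -1*168 = -168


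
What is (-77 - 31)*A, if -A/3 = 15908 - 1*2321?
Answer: 4402188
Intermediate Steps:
A = -40761 (A = -3*(15908 - 1*2321) = -3*(15908 - 2321) = -3*13587 = -40761)
(-77 - 31)*A = (-77 - 31)*(-40761) = -108*(-40761) = 4402188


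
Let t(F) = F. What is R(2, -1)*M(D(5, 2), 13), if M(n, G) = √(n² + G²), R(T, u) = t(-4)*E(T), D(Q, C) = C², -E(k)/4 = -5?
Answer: -80*√185 ≈ -1088.1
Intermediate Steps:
E(k) = 20 (E(k) = -4*(-5) = 20)
R(T, u) = -80 (R(T, u) = -4*20 = -80)
M(n, G) = √(G² + n²)
R(2, -1)*M(D(5, 2), 13) = -80*√(13² + (2²)²) = -80*√(169 + 4²) = -80*√(169 + 16) = -80*√185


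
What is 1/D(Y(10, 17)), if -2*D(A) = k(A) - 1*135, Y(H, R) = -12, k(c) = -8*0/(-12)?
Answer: 2/135 ≈ 0.014815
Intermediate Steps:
k(c) = 0 (k(c) = 0*(-1/12) = 0)
D(A) = 135/2 (D(A) = -(0 - 1*135)/2 = -(0 - 135)/2 = -½*(-135) = 135/2)
1/D(Y(10, 17)) = 1/(135/2) = 2/135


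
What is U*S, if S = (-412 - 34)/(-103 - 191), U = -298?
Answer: -66454/147 ≈ -452.07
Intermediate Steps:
S = 223/147 (S = -446/(-294) = -446*(-1/294) = 223/147 ≈ 1.5170)
U*S = -298*223/147 = -66454/147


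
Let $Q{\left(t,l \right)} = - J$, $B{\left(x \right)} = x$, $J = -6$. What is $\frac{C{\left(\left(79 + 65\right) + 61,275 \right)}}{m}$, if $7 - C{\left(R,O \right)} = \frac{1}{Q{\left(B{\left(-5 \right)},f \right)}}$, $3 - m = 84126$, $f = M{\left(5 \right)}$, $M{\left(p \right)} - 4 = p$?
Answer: $- \frac{41}{504738} \approx -8.123 \cdot 10^{-5}$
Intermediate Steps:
$M{\left(p \right)} = 4 + p$
$f = 9$ ($f = 4 + 5 = 9$)
$m = -84123$ ($m = 3 - 84126 = -84123$)
$Q{\left(t,l \right)} = 6$ ($Q{\left(t,l \right)} = \left(-1\right) \left(-6\right) = 6$)
$C{\left(R,O \right)} = \frac{41}{6}$ ($C{\left(R,O \right)} = 7 - \frac{1}{6} = \frac{41}{6}$)
$\frac{C{\left(\left(79 + 65\right) + 61,275 \right)}}{m} = \frac{41}{6 \left(-84123\right)} = \frac{41}{6} \left(- \frac{1}{84123}\right) = - \frac{41}{504738}$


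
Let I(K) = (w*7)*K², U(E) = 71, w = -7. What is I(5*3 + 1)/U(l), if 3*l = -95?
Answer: -12544/71 ≈ -176.68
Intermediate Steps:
l = -95/3 (l = (⅓)*(-95) = -95/3 ≈ -31.667)
I(K) = -49*K² (I(K) = (-7*7)*K² = -49*K²)
I(5*3 + 1)/U(l) = -49*(5*3 + 1)²/71 = -49*(15 + 1)²*(1/71) = -49*16²*(1/71) = -49*256*(1/71) = -12544*1/71 = -12544/71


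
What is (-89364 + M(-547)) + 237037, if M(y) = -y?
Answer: 148220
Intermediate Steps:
(-89364 + M(-547)) + 237037 = (-89364 - 1*(-547)) + 237037 = (-89364 + 547) + 237037 = -88817 + 237037 = 148220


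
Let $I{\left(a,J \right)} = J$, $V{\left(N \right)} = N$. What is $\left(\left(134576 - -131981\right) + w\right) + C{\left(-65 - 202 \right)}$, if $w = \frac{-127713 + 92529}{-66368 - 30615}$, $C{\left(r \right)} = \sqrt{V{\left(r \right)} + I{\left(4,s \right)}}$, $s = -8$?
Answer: $\frac{25851532715}{96983} + 5 i \sqrt{11} \approx 2.6656 \cdot 10^{5} + 16.583 i$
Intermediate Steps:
$C{\left(r \right)} = \sqrt{-8 + r}$ ($C{\left(r \right)} = \sqrt{r - 8} = \sqrt{-8 + r}$)
$w = \frac{35184}{96983}$ ($w = - \frac{35184}{-96983} = \left(-35184\right) \left(- \frac{1}{96983}\right) = \frac{35184}{96983} \approx 0.36279$)
$\left(\left(134576 - -131981\right) + w\right) + C{\left(-65 - 202 \right)} = \left(\left(134576 - -131981\right) + \frac{35184}{96983}\right) + \sqrt{-8 - 267} = \left(\left(134576 + 131981\right) + \frac{35184}{96983}\right) + \sqrt{-8 - 267} = \left(266557 + \frac{35184}{96983}\right) + \sqrt{-8 - 267} = \frac{25851532715}{96983} + \sqrt{-275} = \frac{25851532715}{96983} + 5 i \sqrt{11}$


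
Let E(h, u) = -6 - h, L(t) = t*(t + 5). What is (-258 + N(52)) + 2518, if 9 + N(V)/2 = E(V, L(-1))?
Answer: 2126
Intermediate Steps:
L(t) = t*(5 + t)
N(V) = -30 - 2*V (N(V) = -18 + 2*(-6 - V) = -18 + (-12 - 2*V) = -30 - 2*V)
(-258 + N(52)) + 2518 = (-258 + (-30 - 2*52)) + 2518 = (-258 + (-30 - 104)) + 2518 = (-258 - 134) + 2518 = -392 + 2518 = 2126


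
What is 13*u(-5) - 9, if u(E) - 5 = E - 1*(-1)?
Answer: 4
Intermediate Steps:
u(E) = 6 + E (u(E) = 5 + (E - 1*(-1)) = 5 + (E + 1) = 5 + (1 + E) = 6 + E)
13*u(-5) - 9 = 13*(6 - 5) - 9 = 13*1 - 9 = 13 - 9 = 4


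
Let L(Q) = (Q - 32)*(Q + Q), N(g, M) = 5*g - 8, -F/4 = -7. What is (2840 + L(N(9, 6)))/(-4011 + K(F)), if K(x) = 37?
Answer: -1605/1987 ≈ -0.80775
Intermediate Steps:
F = 28 (F = -4*(-7) = 28)
N(g, M) = -8 + 5*g
L(Q) = 2*Q*(-32 + Q) (L(Q) = (-32 + Q)*(2*Q) = 2*Q*(-32 + Q))
(2840 + L(N(9, 6)))/(-4011 + K(F)) = (2840 + 2*(-8 + 5*9)*(-32 + (-8 + 5*9)))/(-4011 + 37) = (2840 + 2*(-8 + 45)*(-32 + (-8 + 45)))/(-3974) = (2840 + 2*37*(-32 + 37))*(-1/3974) = (2840 + 2*37*5)*(-1/3974) = (2840 + 370)*(-1/3974) = 3210*(-1/3974) = -1605/1987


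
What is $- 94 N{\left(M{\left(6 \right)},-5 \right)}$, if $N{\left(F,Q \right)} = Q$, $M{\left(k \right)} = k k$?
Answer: $470$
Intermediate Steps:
$M{\left(k \right)} = k^{2}$
$- 94 N{\left(M{\left(6 \right)},-5 \right)} = \left(-94\right) \left(-5\right) = 470$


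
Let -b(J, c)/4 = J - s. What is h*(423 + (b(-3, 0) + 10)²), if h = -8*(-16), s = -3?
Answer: 66944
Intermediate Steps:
b(J, c) = -12 - 4*J (b(J, c) = -4*(J - 1*(-3)) = -4*(J + 3) = -4*(3 + J) = -12 - 4*J)
h = 128
h*(423 + (b(-3, 0) + 10)²) = 128*(423 + ((-12 - 4*(-3)) + 10)²) = 128*(423 + ((-12 + 12) + 10)²) = 128*(423 + (0 + 10)²) = 128*(423 + 10²) = 128*(423 + 100) = 128*523 = 66944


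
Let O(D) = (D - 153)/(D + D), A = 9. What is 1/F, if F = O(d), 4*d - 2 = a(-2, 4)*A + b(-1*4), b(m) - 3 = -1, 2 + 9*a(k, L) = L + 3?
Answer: -2/67 ≈ -0.029851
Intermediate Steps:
a(k, L) = ⅑ + L/9 (a(k, L) = -2/9 + (L + 3)/9 = -2/9 + (3 + L)/9 = -2/9 + (⅓ + L/9) = ⅑ + L/9)
b(m) = 2 (b(m) = 3 - 1 = 2)
d = 9/4 (d = ½ + ((⅑ + (⅑)*4)*9 + 2)/4 = ½ + ((⅑ + 4/9)*9 + 2)/4 = ½ + ((5/9)*9 + 2)/4 = ½ + (5 + 2)/4 = ½ + (¼)*7 = ½ + 7/4 = 9/4 ≈ 2.2500)
O(D) = (-153 + D)/(2*D) (O(D) = (-153 + D)/((2*D)) = (-153 + D)*(1/(2*D)) = (-153 + D)/(2*D))
F = -67/2 (F = (-153 + 9/4)/(2*(9/4)) = (½)*(4/9)*(-603/4) = -67/2 ≈ -33.500)
1/F = 1/(-67/2) = -2/67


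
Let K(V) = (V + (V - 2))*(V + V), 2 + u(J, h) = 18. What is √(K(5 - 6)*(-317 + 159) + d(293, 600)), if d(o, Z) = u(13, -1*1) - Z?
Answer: 2*I*√462 ≈ 42.988*I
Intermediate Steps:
u(J, h) = 16 (u(J, h) = -2 + 18 = 16)
d(o, Z) = 16 - Z
K(V) = 2*V*(-2 + 2*V) (K(V) = (V + (-2 + V))*(2*V) = (-2 + 2*V)*(2*V) = 2*V*(-2 + 2*V))
√(K(5 - 6)*(-317 + 159) + d(293, 600)) = √((4*(5 - 6)*(-1 + (5 - 6)))*(-317 + 159) + (16 - 1*600)) = √((4*(-1)*(-1 - 1))*(-158) + (16 - 600)) = √((4*(-1)*(-2))*(-158) - 584) = √(8*(-158) - 584) = √(-1264 - 584) = √(-1848) = 2*I*√462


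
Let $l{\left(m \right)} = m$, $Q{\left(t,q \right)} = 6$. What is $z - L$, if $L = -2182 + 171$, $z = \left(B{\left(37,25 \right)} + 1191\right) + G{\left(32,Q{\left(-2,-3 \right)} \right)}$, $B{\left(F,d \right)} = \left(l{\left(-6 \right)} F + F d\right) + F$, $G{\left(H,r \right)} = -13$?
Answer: $3929$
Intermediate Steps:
$B{\left(F,d \right)} = - 5 F + F d$ ($B{\left(F,d \right)} = \left(- 6 F + F d\right) + F = - 5 F + F d$)
$z = 1918$ ($z = \left(37 \left(-5 + 25\right) + 1191\right) - 13 = \left(37 \cdot 20 + 1191\right) - 13 = \left(740 + 1191\right) - 13 = 1931 - 13 = 1918$)
$L = -2011$
$z - L = 1918 - -2011 = 1918 + 2011 = 3929$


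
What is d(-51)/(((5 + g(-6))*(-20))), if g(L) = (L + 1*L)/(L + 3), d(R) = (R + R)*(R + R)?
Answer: -289/5 ≈ -57.800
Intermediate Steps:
d(R) = 4*R² (d(R) = (2*R)*(2*R) = 4*R²)
g(L) = 2*L/(3 + L) (g(L) = (L + L)/(3 + L) = (2*L)/(3 + L) = 2*L/(3 + L))
d(-51)/(((5 + g(-6))*(-20))) = (4*(-51)²)/(((5 + 2*(-6)/(3 - 6))*(-20))) = (4*2601)/(((5 + 2*(-6)/(-3))*(-20))) = 10404/(((5 + 2*(-6)*(-⅓))*(-20))) = 10404/(((5 + 4)*(-20))) = 10404/((9*(-20))) = 10404/(-180) = 10404*(-1/180) = -289/5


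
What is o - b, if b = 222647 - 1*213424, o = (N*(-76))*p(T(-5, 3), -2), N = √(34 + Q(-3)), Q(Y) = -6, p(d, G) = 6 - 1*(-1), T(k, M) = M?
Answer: -9223 - 1064*√7 ≈ -12038.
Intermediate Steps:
p(d, G) = 7 (p(d, G) = 6 + 1 = 7)
N = 2*√7 (N = √(34 - 6) = √28 = 2*√7 ≈ 5.2915)
o = -1064*√7 (o = ((2*√7)*(-76))*7 = -152*√7*7 = -1064*√7 ≈ -2815.1)
b = 9223 (b = 222647 - 213424 = 9223)
o - b = -1064*√7 - 1*9223 = -1064*√7 - 9223 = -9223 - 1064*√7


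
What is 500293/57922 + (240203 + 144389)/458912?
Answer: 3935418735/415329701 ≈ 9.4754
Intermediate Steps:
500293/57922 + (240203 + 144389)/458912 = 500293*(1/57922) + 384592*(1/458912) = 500293/57922 + 24037/28682 = 3935418735/415329701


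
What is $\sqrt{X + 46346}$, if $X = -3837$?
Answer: $\sqrt{42509} \approx 206.18$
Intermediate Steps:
$\sqrt{X + 46346} = \sqrt{-3837 + 46346} = \sqrt{42509}$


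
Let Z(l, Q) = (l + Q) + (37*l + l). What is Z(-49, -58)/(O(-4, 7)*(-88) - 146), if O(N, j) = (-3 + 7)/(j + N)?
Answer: 5907/790 ≈ 7.4772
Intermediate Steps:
O(N, j) = 4/(N + j)
Z(l, Q) = Q + 39*l (Z(l, Q) = (Q + l) + 38*l = Q + 39*l)
Z(-49, -58)/(O(-4, 7)*(-88) - 146) = (-58 + 39*(-49))/((4/(-4 + 7))*(-88) - 146) = (-58 - 1911)/((4/3)*(-88) - 146) = -1969/((4*(⅓))*(-88) - 146) = -1969/((4/3)*(-88) - 146) = -1969/(-352/3 - 146) = -1969/(-790/3) = -1969*(-3/790) = 5907/790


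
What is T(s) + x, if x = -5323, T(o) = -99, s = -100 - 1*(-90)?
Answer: -5422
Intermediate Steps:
s = -10 (s = -100 + 90 = -10)
T(s) + x = -99 - 5323 = -5422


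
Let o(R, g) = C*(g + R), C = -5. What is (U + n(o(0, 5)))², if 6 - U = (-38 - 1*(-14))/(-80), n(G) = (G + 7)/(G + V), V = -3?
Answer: 49284/1225 ≈ 40.232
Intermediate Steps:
o(R, g) = -5*R - 5*g (o(R, g) = -5*(g + R) = -5*(R + g) = -5*R - 5*g)
n(G) = (7 + G)/(-3 + G) (n(G) = (G + 7)/(G - 3) = (7 + G)/(-3 + G))
U = 57/10 (U = 6 - (-38 - 1*(-14))/(-80) = 6 - (-38 + 14)*(-1)/80 = 6 - (-24)*(-1)/80 = 6 - 1*3/10 = 6 - 3/10 = 57/10 ≈ 5.7000)
(U + n(o(0, 5)))² = (57/10 + (7 + (-5*0 - 5*5))/(-3 + (-5*0 - 5*5)))² = (57/10 + (7 + (0 - 25))/(-3 + (0 - 25)))² = (57/10 + (7 - 25)/(-3 - 25))² = (57/10 - 18/(-28))² = (57/10 - 1/28*(-18))² = (57/10 + 9/14)² = (222/35)² = 49284/1225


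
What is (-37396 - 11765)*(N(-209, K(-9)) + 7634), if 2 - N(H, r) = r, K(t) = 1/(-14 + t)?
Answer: -8634097269/23 ≈ -3.7540e+8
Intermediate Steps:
N(H, r) = 2 - r
(-37396 - 11765)*(N(-209, K(-9)) + 7634) = (-37396 - 11765)*((2 - 1/(-14 - 9)) + 7634) = -49161*((2 - 1/(-23)) + 7634) = -49161*((2 - 1*(-1/23)) + 7634) = -49161*((2 + 1/23) + 7634) = -49161*(47/23 + 7634) = -49161*175629/23 = -8634097269/23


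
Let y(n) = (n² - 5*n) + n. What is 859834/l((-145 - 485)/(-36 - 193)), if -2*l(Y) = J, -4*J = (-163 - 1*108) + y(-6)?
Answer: -6878672/211 ≈ -32600.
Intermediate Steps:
y(n) = n² - 4*n
J = 211/4 (J = -((-163 - 1*108) - 6*(-4 - 6))/4 = -((-163 - 108) - 6*(-10))/4 = -(-271 + 60)/4 = -¼*(-211) = 211/4 ≈ 52.750)
l(Y) = -211/8 (l(Y) = -½*211/4 = -211/8)
859834/l((-145 - 485)/(-36 - 193)) = 859834/(-211/8) = 859834*(-8/211) = -6878672/211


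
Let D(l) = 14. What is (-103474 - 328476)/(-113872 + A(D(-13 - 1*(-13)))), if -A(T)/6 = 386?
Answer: 215975/58094 ≈ 3.7177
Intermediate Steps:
A(T) = -2316 (A(T) = -6*386 = -2316)
(-103474 - 328476)/(-113872 + A(D(-13 - 1*(-13)))) = (-103474 - 328476)/(-113872 - 2316) = -431950/(-116188) = -431950*(-1/116188) = 215975/58094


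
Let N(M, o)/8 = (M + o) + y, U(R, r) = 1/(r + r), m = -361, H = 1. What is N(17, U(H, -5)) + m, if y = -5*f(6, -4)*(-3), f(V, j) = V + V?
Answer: 6071/5 ≈ 1214.2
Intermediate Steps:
f(V, j) = 2*V
y = 180 (y = -10*6*(-3) = -5*12*(-3) = -60*(-3) = 180)
U(R, r) = 1/(2*r)
N(M, o) = 1440 + 8*M + 8*o (N(M, o) = 8*((M + o) + 180) = 8*(180 + M + o) = 1440 + 8*M + 8*o)
N(17, U(H, -5)) + m = (1440 + 8*17 + 8*((½)/(-5))) - 361 = (1440 + 136 + 8*((½)*(-⅕))) - 361 = (1440 + 136 + 8*(-⅒)) - 361 = (1440 + 136 - ⅘) - 361 = 7876/5 - 361 = 6071/5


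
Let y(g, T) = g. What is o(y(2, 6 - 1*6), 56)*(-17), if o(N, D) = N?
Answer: -34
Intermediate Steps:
o(y(2, 6 - 1*6), 56)*(-17) = 2*(-17) = -34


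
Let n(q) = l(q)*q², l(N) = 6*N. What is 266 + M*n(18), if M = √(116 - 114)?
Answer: 266 + 34992*√2 ≈ 49752.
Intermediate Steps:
M = √2 ≈ 1.4142
n(q) = 6*q³ (n(q) = (6*q)*q² = 6*q³)
266 + M*n(18) = 266 + √2*(6*18³) = 266 + √2*(6*5832) = 266 + √2*34992 = 266 + 34992*√2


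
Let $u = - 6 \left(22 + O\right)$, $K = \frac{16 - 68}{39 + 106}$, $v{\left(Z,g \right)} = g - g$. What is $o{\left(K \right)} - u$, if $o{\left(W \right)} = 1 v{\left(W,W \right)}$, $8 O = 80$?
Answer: $192$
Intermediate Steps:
$v{\left(Z,g \right)} = 0$
$O = 10$ ($O = \frac{1}{8} \cdot 80 = 10$)
$K = - \frac{52}{145} \approx -0.35862$
$o{\left(W \right)} = 0$ ($o{\left(W \right)} = 1 \cdot 0 = 0$)
$u = -192$ ($u = - 6 \left(22 + 10\right) = \left(-6\right) 32 = -192$)
$o{\left(K \right)} - u = 0 - -192 = 0 + 192 = 192$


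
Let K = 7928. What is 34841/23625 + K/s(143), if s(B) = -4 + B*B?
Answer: 59974883/32200875 ≈ 1.8625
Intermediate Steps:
s(B) = -4 + B**2
34841/23625 + K/s(143) = 34841/23625 + 7928/(-4 + 143**2) = 34841*(1/23625) + 7928/(-4 + 20449) = 34841/23625 + 7928/20445 = 59974883/32200875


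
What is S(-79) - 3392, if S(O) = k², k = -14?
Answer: -3196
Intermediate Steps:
S(O) = 196 (S(O) = (-14)² = 196)
S(-79) - 3392 = 196 - 3392 = -3196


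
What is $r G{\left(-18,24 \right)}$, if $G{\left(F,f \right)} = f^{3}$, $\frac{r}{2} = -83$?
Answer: $-2294784$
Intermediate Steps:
$r = -166$ ($r = 2 \left(-83\right) = -166$)
$r G{\left(-18,24 \right)} = - 166 \cdot 24^{3} = \left(-166\right) 13824 = -2294784$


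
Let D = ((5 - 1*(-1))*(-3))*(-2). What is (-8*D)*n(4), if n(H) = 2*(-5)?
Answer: 2880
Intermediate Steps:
n(H) = -10
D = 36 (D = ((5 + 1)*(-3))*(-2) = (6*(-3))*(-2) = -18*(-2) = 36)
(-8*D)*n(4) = -8*36*(-10) = -288*(-10) = 2880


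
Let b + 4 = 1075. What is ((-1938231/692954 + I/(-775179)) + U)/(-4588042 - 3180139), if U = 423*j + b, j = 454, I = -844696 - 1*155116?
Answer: -103732423842524857/4172782430507654646 ≈ -0.024859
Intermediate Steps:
b = 1071 (b = -4 + 1075 = 1071)
I = -999812 (I = -844696 - 155116 = -999812)
U = 193113 (U = 423*454 + 1071 = 192042 + 1071 = 193113)
((-1938231/692954 + I/(-775179)) + U)/(-4588042 - 3180139) = ((-1938231/692954 - 999812/(-775179)) + 193113)/(-4588042 - 3180139) = ((-1938231*1/692954 - 999812*(-1/775179)) + 193113)/(-7768181) = ((-1938231/692954 + 999812/775179) + 193113)*(-1/7768181) = (-809652243701/537163388766 + 193113)*(-1/7768181) = (103732423842524857/537163388766)*(-1/7768181) = -103732423842524857/4172782430507654646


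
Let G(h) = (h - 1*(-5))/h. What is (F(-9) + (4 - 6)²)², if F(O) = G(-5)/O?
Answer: 16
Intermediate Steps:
G(h) = (5 + h)/h (G(h) = (h + 5)/h = (5 + h)/h)
F(O) = 0 (F(O) = ((5 - 5)/(-5))/O = (-⅕*0)/O = 0/O = 0)
(F(-9) + (4 - 6)²)² = (0 + (4 - 6)²)² = (0 + (-2)²)² = (0 + 4)² = 4² = 16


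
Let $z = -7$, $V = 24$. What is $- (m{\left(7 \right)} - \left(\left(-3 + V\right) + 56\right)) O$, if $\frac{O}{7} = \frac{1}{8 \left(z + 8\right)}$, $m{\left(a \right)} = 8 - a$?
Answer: $\frac{133}{2} \approx 66.5$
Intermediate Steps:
$O = \frac{7}{8}$ ($O = \frac{7}{8 \left(-7 + 8\right)} = \frac{7}{8 \cdot 1} = \frac{7}{8} \approx 0.875$)
$- (m{\left(7 \right)} - \left(\left(-3 + V\right) + 56\right)) O = - (\left(8 - 7\right) - \left(\left(-3 + 24\right) + 56\right)) \frac{7}{8} = - (\left(8 - 7\right) - \left(21 + 56\right)) \frac{7}{8} = - (1 - 77) \frac{7}{8} = \left(-1\right) \left(-76\right) \frac{7}{8} = 76 \cdot \frac{7}{8} = \frac{133}{2}$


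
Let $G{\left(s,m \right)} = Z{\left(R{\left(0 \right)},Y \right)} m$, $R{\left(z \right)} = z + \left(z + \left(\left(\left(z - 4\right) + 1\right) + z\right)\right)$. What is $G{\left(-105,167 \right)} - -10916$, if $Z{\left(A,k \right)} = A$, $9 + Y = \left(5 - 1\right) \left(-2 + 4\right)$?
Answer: $10415$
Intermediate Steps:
$R{\left(z \right)} = -3 + 4 z$ ($R{\left(z \right)} = z + \left(z + \left(\left(\left(-4 + z\right) + 1\right) + z\right)\right) = z + \left(z + \left(\left(-3 + z\right) + z\right)\right) = z + \left(z + \left(-3 + 2 z\right)\right) = z + \left(-3 + 3 z\right) = -3 + 4 z$)
$Y = -1$ ($Y = -9 + \left(5 - 1\right) \left(-2 + 4\right) = -9 + 4 \cdot 2 = -9 + 8 = -1$)
$G{\left(s,m \right)} = - 3 m$ ($G{\left(s,m \right)} = \left(-3 + 4 \cdot 0\right) m = \left(-3 + 0\right) m = - 3 m$)
$G{\left(-105,167 \right)} - -10916 = \left(-3\right) 167 - -10916 = -501 + 10916 = 10415$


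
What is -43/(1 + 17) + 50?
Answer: 857/18 ≈ 47.611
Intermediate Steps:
-43/(1 + 17) + 50 = -43/18 + 50 = 857/18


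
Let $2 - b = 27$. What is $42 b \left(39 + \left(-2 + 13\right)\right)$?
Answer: $-52500$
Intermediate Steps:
$b = -25$ ($b = 2 - 27 = -25$)
$42 b \left(39 + \left(-2 + 13\right)\right) = 42 \left(- 25 \left(39 + \left(-2 + 13\right)\right)\right) = 42 \left(- 25 \left(39 + 11\right)\right) = 42 \left(\left(-25\right) 50\right) = 42 \left(-1250\right) = -52500$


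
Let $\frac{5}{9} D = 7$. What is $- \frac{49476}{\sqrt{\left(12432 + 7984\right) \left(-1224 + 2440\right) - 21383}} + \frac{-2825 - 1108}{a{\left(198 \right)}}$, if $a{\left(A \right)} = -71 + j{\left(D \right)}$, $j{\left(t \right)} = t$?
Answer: $\frac{19665}{292} - \frac{49476 \sqrt{24804473}}{24804473} \approx 57.412$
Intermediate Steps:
$D = \frac{63}{5}$ ($D = \frac{9}{5} \cdot 7 = \frac{63}{5} \approx 12.6$)
$a{\left(A \right)} = - \frac{292}{5}$ ($a{\left(A \right)} = -71 + \frac{63}{5} = - \frac{292}{5}$)
$- \frac{49476}{\sqrt{\left(12432 + 7984\right) \left(-1224 + 2440\right) - 21383}} + \frac{-2825 - 1108}{a{\left(198 \right)}} = - \frac{49476}{\sqrt{\left(12432 + 7984\right) \left(-1224 + 2440\right) - 21383}} + \frac{-2825 - 1108}{- \frac{292}{5}} = - \frac{49476}{\sqrt{20416 \cdot 1216 - 21383}} - - \frac{19665}{292} = - \frac{49476}{\sqrt{24825856 - 21383}} + \frac{19665}{292} = - \frac{49476}{\sqrt{24804473}} + \frac{19665}{292} = - 49476 \frac{\sqrt{24804473}}{24804473} + \frac{19665}{292} = - \frac{49476 \sqrt{24804473}}{24804473} + \frac{19665}{292} = \frac{19665}{292} - \frac{49476 \sqrt{24804473}}{24804473}$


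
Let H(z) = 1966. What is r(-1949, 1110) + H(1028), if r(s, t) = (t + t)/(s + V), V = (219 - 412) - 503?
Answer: 1039570/529 ≈ 1965.2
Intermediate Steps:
V = -696 (V = -193 - 503 = -696)
r(s, t) = 2*t/(-696 + s) (r(s, t) = (t + t)/(s - 696) = (2*t)/(-696 + s) = 2*t/(-696 + s))
r(-1949, 1110) + H(1028) = 2*1110/(-696 - 1949) + 1966 = 2*1110/(-2645) + 1966 = 2*1110*(-1/2645) + 1966 = -444/529 + 1966 = 1039570/529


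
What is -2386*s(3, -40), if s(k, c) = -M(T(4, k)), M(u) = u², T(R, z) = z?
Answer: 21474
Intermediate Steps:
s(k, c) = -k²
-2386*s(3, -40) = -(-2386)*3² = -(-2386)*9 = -2386*(-9) = 21474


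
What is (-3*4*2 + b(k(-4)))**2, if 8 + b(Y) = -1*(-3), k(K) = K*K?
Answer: 841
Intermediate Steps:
k(K) = K**2
b(Y) = -5 (b(Y) = -8 - 1*(-3) = -8 + 3 = -5)
(-3*4*2 + b(k(-4)))**2 = (-3*4*2 - 5)**2 = (-12*2 - 5)**2 = (-24 - 5)**2 = (-29)**2 = 841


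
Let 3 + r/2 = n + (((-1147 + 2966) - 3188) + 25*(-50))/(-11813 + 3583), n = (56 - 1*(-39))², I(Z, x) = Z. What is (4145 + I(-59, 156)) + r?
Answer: 91067569/4115 ≈ 22131.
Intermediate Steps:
n = 9025 (n = (56 + 39)² = 95² = 9025)
r = 74253679/4115 (r = -6 + 2*(9025 + (((-1147 + 2966) - 3188) + 25*(-50))/(-11813 + 3583)) = -6 + 2*(9025 + ((1819 - 3188) - 1250)/(-8230)) = -6 + 2*(9025 + (-1369 - 1250)*(-1/8230)) = -6 + 2*(9025 - 2619*(-1/8230)) = -6 + 2*(9025 + 2619/8230) = -6 + 2*(74278369/8230) = -6 + 74278369/4115 = 74253679/4115 ≈ 18045.)
(4145 + I(-59, 156)) + r = (4145 - 59) + 74253679/4115 = 4086 + 74253679/4115 = 91067569/4115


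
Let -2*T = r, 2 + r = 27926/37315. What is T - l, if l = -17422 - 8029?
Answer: 949727417/37315 ≈ 25452.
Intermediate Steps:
r = -46704/37315 (r = -2 + 27926/37315 = -46704/37315 ≈ -1.2516)
T = 23352/37315 (T = -½*(-46704/37315) = 23352/37315 ≈ 0.62581)
l = -25451
T - l = 23352/37315 - 1*(-25451) = 23352/37315 + 25451 = 949727417/37315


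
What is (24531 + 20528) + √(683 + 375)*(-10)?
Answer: 45059 - 230*√2 ≈ 44734.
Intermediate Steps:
(24531 + 20528) + √(683 + 375)*(-10) = 45059 + √1058*(-10) = 45059 + (23*√2)*(-10) = 45059 - 230*√2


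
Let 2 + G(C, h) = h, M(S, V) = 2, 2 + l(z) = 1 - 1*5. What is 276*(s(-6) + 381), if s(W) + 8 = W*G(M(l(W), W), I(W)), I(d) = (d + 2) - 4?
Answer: 119508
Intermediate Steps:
l(z) = -6 (l(z) = -2 + (1 - 1*5) = -2 + (1 - 5) = -2 - 4 = -6)
I(d) = -2 + d (I(d) = (2 + d) - 4 = -2 + d)
G(C, h) = -2 + h
s(W) = -8 + W*(-4 + W) (s(W) = -8 + W*(-2 + (-2 + W)) = -8 + W*(-4 + W))
276*(s(-6) + 381) = 276*((-8 - 6*(-4 - 6)) + 381) = 276*((-8 - 6*(-10)) + 381) = 276*((-8 + 60) + 381) = 276*(52 + 381) = 276*433 = 119508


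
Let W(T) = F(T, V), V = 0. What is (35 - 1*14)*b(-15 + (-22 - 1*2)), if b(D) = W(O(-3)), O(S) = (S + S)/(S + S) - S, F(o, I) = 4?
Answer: 84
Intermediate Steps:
O(S) = 1 - S (O(S) = (2*S)/((2*S)) - S = (2*S)*(1/(2*S)) - S = 1 - S)
W(T) = 4
b(D) = 4
(35 - 1*14)*b(-15 + (-22 - 1*2)) = (35 - 1*14)*4 = (35 - 14)*4 = 21*4 = 84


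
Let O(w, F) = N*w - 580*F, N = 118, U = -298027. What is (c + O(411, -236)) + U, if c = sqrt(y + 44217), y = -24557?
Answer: -112649 + 2*sqrt(4915) ≈ -1.1251e+5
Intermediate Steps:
O(w, F) = -580*F + 118*w (O(w, F) = 118*w - 580*F = -580*F + 118*w)
c = 2*sqrt(4915) (c = sqrt(-24557 + 44217) = sqrt(19660) = 2*sqrt(4915) ≈ 140.21)
(c + O(411, -236)) + U = (2*sqrt(4915) + (-580*(-236) + 118*411)) - 298027 = (2*sqrt(4915) + (136880 + 48498)) - 298027 = (2*sqrt(4915) + 185378) - 298027 = (185378 + 2*sqrt(4915)) - 298027 = -112649 + 2*sqrt(4915)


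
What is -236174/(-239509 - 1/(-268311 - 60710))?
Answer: 38853102827/39401745344 ≈ 0.98608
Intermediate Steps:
-236174/(-239509 - 1/(-268311 - 60710)) = -236174/(-239509 - 1/(-329021)) = -236174/(-239509 - 1*(-1/329021)) = -236174/(-239509 + 1/329021) = -236174/(-78803490688/329021) = -236174*(-329021/78803490688) = 38853102827/39401745344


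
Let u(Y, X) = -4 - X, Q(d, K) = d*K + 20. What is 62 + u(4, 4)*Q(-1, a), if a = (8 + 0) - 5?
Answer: -74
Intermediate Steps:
a = 3 (a = 8 - 5 = 3)
Q(d, K) = 20 + K*d (Q(d, K) = K*d + 20 = 20 + K*d)
62 + u(4, 4)*Q(-1, a) = 62 + (-4 - 1*4)*(20 + 3*(-1)) = 62 + (-4 - 4)*(20 - 3) = 62 - 8*17 = 62 - 136 = -74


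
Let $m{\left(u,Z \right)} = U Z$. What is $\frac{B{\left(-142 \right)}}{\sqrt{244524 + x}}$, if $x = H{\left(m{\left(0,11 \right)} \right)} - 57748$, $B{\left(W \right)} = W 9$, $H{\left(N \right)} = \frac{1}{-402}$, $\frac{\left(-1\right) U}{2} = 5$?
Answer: $- \frac{1278 \sqrt{30183748302}}{75083951} \approx -2.9571$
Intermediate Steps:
$U = -10$ ($U = \left(-2\right) 5 = -10$)
$m{\left(u,Z \right)} = - 10 Z$
$H{\left(N \right)} = - \frac{1}{402}$
$B{\left(W \right)} = 9 W$
$x = - \frac{23214697}{402}$ ($x = - \frac{1}{402} - 57748 = - \frac{23214697}{402} \approx -57748.0$)
$\frac{B{\left(-142 \right)}}{\sqrt{244524 + x}} = \frac{9 \left(-142\right)}{\sqrt{244524 - \frac{23214697}{402}}} = - \frac{1278}{\sqrt{\frac{75083951}{402}}} = - \frac{1278}{\frac{1}{402} \sqrt{30183748302}} = - 1278 \frac{\sqrt{30183748302}}{75083951} = - \frac{1278 \sqrt{30183748302}}{75083951}$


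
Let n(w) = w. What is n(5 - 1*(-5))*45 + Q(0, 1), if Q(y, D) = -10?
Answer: 440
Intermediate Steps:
n(5 - 1*(-5))*45 + Q(0, 1) = (5 - 1*(-5))*45 - 10 = (5 + 5)*45 - 10 = 10*45 - 10 = 450 - 10 = 440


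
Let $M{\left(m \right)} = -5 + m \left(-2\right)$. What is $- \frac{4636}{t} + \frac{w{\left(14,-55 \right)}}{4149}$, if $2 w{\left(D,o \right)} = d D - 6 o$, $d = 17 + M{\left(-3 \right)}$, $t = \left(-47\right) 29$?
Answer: $\frac{6543799}{1885029} \approx 3.4715$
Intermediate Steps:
$M{\left(m \right)} = -5 - 2 m$
$t = -1363$
$d = 18$ ($d = 17 - -1 = 17 + \left(-5 + 6\right) = 17 + 1 = 18$)
$w{\left(D,o \right)} = - 3 o + 9 D$ ($w{\left(D,o \right)} = \frac{18 D - 6 o}{2} = \frac{- 6 o + 18 D}{2} = - 3 o + 9 D$)
$- \frac{4636}{t} + \frac{w{\left(14,-55 \right)}}{4149} = - \frac{4636}{-1363} + \frac{\left(-3\right) \left(-55\right) + 9 \cdot 14}{4149} = \left(-4636\right) \left(- \frac{1}{1363}\right) + \left(165 + 126\right) \frac{1}{4149} = \frac{4636}{1363} + 291 \cdot \frac{1}{4149} = \frac{4636}{1363} + \frac{97}{1383} = \frac{6543799}{1885029}$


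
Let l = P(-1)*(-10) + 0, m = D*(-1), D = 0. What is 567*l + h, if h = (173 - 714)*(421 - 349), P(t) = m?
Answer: -38952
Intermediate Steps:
m = 0 (m = 0*(-1) = 0)
P(t) = 0
h = -38952 (h = -541*72 = -38952)
l = 0 (l = 0*(-10) + 0 = 0 + 0 = 0)
567*l + h = 567*0 - 38952 = 0 - 38952 = -38952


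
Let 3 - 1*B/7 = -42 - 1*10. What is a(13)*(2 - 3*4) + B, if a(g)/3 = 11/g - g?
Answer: 9745/13 ≈ 749.62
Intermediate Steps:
a(g) = -3*g + 33/g (a(g) = 3*(11/g - g) = 3*(-g + 11/g) = -3*g + 33/g)
B = 385 (B = 21 - 7*(-42 - 1*10) = 21 - 7*(-42 - 10) = 21 - 7*(-52) = 21 + 364 = 385)
a(13)*(2 - 3*4) + B = (-3*13 + 33/13)*(2 - 3*4) + 385 = (-39 + 33*(1/13))*(2 - 12) + 385 = (-39 + 33/13)*(-10) + 385 = -474/13*(-10) + 385 = 4740/13 + 385 = 9745/13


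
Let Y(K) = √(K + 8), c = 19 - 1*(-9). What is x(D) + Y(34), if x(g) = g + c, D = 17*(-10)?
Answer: -142 + √42 ≈ -135.52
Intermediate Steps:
c = 28 (c = 19 + 9 = 28)
D = -170
Y(K) = √(8 + K)
x(g) = 28 + g (x(g) = g + 28 = 28 + g)
x(D) + Y(34) = (28 - 170) + √(8 + 34) = -142 + √42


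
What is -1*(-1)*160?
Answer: 160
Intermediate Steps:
-1*(-1)*160 = 1*160 = 160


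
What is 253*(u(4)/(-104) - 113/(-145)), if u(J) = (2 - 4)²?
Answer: 706629/3770 ≈ 187.43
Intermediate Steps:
u(J) = 4 (u(J) = (-2)² = 4)
253*(u(4)/(-104) - 113/(-145)) = 253*(4/(-104) - 113/(-145)) = 253*(4*(-1/104) - 113*(-1/145)) = 253*(-1/26 + 113/145) = 253*(2793/3770) = 706629/3770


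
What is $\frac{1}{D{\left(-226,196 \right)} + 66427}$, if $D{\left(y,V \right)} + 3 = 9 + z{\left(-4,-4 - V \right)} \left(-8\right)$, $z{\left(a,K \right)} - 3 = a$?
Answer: $\frac{1}{66441} \approx 1.5051 \cdot 10^{-5}$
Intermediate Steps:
$z{\left(a,K \right)} = 3 + a$
$D{\left(y,V \right)} = 14$ ($D{\left(y,V \right)} = -3 + \left(9 + \left(3 - 4\right) \left(-8\right)\right) = -3 + \left(9 - -8\right) = -3 + \left(9 + 8\right) = -3 + 17 = 14$)
$\frac{1}{D{\left(-226,196 \right)} + 66427} = \frac{1}{14 + 66427} = \frac{1}{66441}$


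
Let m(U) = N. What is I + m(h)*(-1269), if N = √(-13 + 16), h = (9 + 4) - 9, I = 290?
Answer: 290 - 1269*√3 ≈ -1908.0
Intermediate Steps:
h = 4 (h = 13 - 9 = 4)
N = √3 ≈ 1.7320
m(U) = √3
I + m(h)*(-1269) = 290 + √3*(-1269) = 290 - 1269*√3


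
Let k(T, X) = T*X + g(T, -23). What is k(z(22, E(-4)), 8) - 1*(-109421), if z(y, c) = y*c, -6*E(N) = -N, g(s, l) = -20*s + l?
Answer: 109574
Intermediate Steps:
g(s, l) = l - 20*s
E(N) = N/6 (E(N) = -(-1)*N/6 = N/6)
z(y, c) = c*y
k(T, X) = -23 - 20*T + T*X (k(T, X) = T*X + (-23 - 20*T) = -23 - 20*T + T*X)
k(z(22, E(-4)), 8) - 1*(-109421) = (-23 - 20*(⅙)*(-4)*22 + (((⅙)*(-4))*22)*8) - 1*(-109421) = (-23 - (-40)*22/3 - ⅔*22*8) + 109421 = (-23 - 20*(-44/3) - 44/3*8) + 109421 = (-23 + 880/3 - 352/3) + 109421 = 153 + 109421 = 109574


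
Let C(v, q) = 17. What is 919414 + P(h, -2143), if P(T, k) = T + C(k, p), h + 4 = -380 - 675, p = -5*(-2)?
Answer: 918372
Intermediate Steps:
p = 10
h = -1059 (h = -4 + (-380 - 675) = -4 - 1055 = -1059)
P(T, k) = 17 + T (P(T, k) = T + 17 = 17 + T)
919414 + P(h, -2143) = 919414 + (17 - 1059) = 919414 - 1042 = 918372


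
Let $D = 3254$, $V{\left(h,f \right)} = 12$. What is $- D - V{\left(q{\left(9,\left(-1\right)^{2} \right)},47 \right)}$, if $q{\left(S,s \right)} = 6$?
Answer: $-3266$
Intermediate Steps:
$- D - V{\left(q{\left(9,\left(-1\right)^{2} \right)},47 \right)} = \left(-1\right) 3254 - 12 = -3254 - 12 = -3266$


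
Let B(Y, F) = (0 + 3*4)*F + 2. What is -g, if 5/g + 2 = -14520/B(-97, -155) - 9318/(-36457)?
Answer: -169342765/205597136 ≈ -0.82366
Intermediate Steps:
B(Y, F) = 2 + 12*F (B(Y, F) = (0 + 12)*F + 2 = 12*F + 2 = 2 + 12*F)
g = 169342765/205597136 (g = 5/(-2 + (-14520/(2 + 12*(-155)) - 9318/(-36457))) = 5/(-2 + (-14520/(2 - 1860) - 9318*(-1/36457))) = 5/(-2 + (-14520/(-1858) + 9318/36457)) = 5/(-2 + (-14520*(-1/1858) + 9318/36457)) = 5/(-2 + (7260/929 + 9318/36457)) = 5/(-2 + 273334242/33868553) = 5/(205597136/33868553) = 5*(33868553/205597136) = 169342765/205597136 ≈ 0.82366)
-g = -1*169342765/205597136 = -169342765/205597136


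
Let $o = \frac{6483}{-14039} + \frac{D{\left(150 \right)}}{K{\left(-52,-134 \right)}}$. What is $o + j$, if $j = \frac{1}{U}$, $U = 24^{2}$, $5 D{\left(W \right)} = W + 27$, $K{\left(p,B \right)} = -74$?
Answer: $- \frac{1403883329}{1495995840} \approx -0.93843$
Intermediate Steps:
$D{\left(W \right)} = \frac{27}{5} + \frac{W}{5}$ ($D{\left(W \right)} = \frac{W + 27}{5} = \frac{27 + W}{5} = \frac{27}{5} + \frac{W}{5}$)
$U = 576$
$o = - \frac{4883613}{5194430}$ ($o = \frac{6483}{-14039} + \frac{\frac{27}{5} + \frac{1}{5} \cdot 150}{-74} = 6483 \left(- \frac{1}{14039}\right) + \left(\frac{27}{5} + 30\right) \left(- \frac{1}{74}\right) = - \frac{6483}{14039} + \frac{177}{5} \left(- \frac{1}{74}\right) = - \frac{6483}{14039} - \frac{177}{370} = - \frac{4883613}{5194430} \approx -0.94016$)
$j = \frac{1}{576} \approx 0.0017361$
$o + j = - \frac{4883613}{5194430} + \frac{1}{576} = - \frac{1403883329}{1495995840}$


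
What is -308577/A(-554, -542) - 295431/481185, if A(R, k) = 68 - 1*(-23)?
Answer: -49503169322/14595945 ≈ -3391.6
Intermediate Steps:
A(R, k) = 91 (A(R, k) = 68 + 23 = 91)
-308577/A(-554, -542) - 295431/481185 = -308577/91 - 295431/481185 = -308577*1/91 - 295431*1/481185 = -308577/91 - 98477/160395 = -49503169322/14595945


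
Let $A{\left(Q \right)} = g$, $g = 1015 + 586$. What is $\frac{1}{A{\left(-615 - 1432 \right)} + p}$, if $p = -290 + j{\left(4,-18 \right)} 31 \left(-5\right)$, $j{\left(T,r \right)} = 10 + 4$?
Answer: $- \frac{1}{859} \approx -0.0011641$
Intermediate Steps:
$j{\left(T,r \right)} = 14$
$g = 1601$
$A{\left(Q \right)} = 1601$
$p = -2460$ ($p = -290 + 14 \cdot 31 \left(-5\right) = -290 + 14 \left(-155\right) = -290 - 2170 = -2460$)
$\frac{1}{A{\left(-615 - 1432 \right)} + p} = \frac{1}{1601 - 2460} = \frac{1}{-859} = - \frac{1}{859}$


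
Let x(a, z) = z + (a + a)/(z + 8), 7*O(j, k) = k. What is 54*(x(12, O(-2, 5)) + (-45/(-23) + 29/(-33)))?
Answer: 26520570/108031 ≈ 245.49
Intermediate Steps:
O(j, k) = k/7
x(a, z) = z + 2*a/(8 + z) (x(a, z) = z + (2*a)/(8 + z) = z + 2*a/(8 + z))
54*(x(12, O(-2, 5)) + (-45/(-23) + 29/(-33))) = 54*((((1/7)*5)**2 + 2*12 + 8*((1/7)*5))/(8 + (1/7)*5) + (-45/(-23) + 29/(-33))) = 54*(((5/7)**2 + 24 + 8*(5/7))/(8 + 5/7) + (-45*(-1/23) + 29*(-1/33))) = 54*((25/49 + 24 + 40/7)/(61/7) + (45/23 - 29/33)) = 54*((7/61)*(1481/49) + 818/759) = 54*(1481/427 + 818/759) = 54*(1473365/324093) = 26520570/108031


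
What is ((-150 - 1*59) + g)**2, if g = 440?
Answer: 53361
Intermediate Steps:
((-150 - 1*59) + g)**2 = ((-150 - 1*59) + 440)**2 = ((-150 - 59) + 440)**2 = (-209 + 440)**2 = 231**2 = 53361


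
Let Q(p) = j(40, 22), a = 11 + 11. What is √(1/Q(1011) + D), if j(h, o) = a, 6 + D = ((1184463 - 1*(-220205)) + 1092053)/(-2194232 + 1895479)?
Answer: I*√12617248313670/938938 ≈ 3.7831*I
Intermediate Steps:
D = -4289239/298753 (D = -6 + ((1184463 - 1*(-220205)) + 1092053)/(-2194232 + 1895479) = -6 + ((1184463 + 220205) + 1092053)/(-298753) = -6 + (1404668 + 1092053)*(-1/298753) = -6 + 2496721*(-1/298753) = -6 - 2496721/298753 = -4289239/298753 ≈ -14.357)
a = 22
j(h, o) = 22
Q(p) = 22
√(1/Q(1011) + D) = √(1/22 - 4289239/298753) = √(-94064505/6572566) = I*√12617248313670/938938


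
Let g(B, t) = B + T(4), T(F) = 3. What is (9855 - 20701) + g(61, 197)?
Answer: -10782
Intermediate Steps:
g(B, t) = 3 + B (g(B, t) = B + 3 = 3 + B)
(9855 - 20701) + g(61, 197) = (9855 - 20701) + (3 + 61) = -10846 + 64 = -10782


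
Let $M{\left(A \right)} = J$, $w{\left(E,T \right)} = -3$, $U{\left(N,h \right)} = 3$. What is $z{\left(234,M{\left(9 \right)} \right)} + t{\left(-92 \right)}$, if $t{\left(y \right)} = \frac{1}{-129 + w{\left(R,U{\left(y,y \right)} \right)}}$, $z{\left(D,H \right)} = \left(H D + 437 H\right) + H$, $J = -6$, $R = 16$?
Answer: $- \frac{532225}{132} \approx -4032.0$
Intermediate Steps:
$M{\left(A \right)} = -6$
$z{\left(D,H \right)} = 438 H + D H$ ($z{\left(D,H \right)} = \left(D H + 437 H\right) + H = \left(437 H + D H\right) + H = 438 H + D H$)
$t{\left(y \right)} = - \frac{1}{132}$ ($t{\left(y \right)} = \frac{1}{-129 - 3} = \frac{1}{-132} = - \frac{1}{132}$)
$z{\left(234,M{\left(9 \right)} \right)} + t{\left(-92 \right)} = - 6 \left(438 + 234\right) - \frac{1}{132} = \left(-6\right) 672 - \frac{1}{132} = -4032 - \frac{1}{132} = - \frac{532225}{132}$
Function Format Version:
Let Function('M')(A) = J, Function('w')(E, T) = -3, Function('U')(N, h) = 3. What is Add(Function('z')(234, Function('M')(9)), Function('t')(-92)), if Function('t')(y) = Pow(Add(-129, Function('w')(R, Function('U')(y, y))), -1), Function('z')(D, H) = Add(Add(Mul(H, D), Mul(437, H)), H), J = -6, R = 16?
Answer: Rational(-532225, 132) ≈ -4032.0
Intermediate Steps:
Function('M')(A) = -6
Function('z')(D, H) = Add(Mul(438, H), Mul(D, H)) (Function('z')(D, H) = Add(Add(Mul(D, H), Mul(437, H)), H) = Add(Add(Mul(437, H), Mul(D, H)), H) = Add(Mul(438, H), Mul(D, H)))
Function('t')(y) = Rational(-1, 132) (Function('t')(y) = Pow(Add(-129, -3), -1) = Pow(-132, -1) = Rational(-1, 132))
Add(Function('z')(234, Function('M')(9)), Function('t')(-92)) = Add(Mul(-6, Add(438, 234)), Rational(-1, 132)) = Add(Mul(-6, 672), Rational(-1, 132)) = Add(-4032, Rational(-1, 132)) = Rational(-532225, 132)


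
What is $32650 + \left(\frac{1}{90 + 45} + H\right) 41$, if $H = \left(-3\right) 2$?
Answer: $\frac{4374581}{135} \approx 32404.0$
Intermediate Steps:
$H = -6$
$32650 + \left(\frac{1}{90 + 45} + H\right) 41 = 32650 + \left(\frac{1}{90 + 45} - 6\right) 41 = 32650 + \left(\frac{1}{135} - 6\right) 41 = 32650 - \frac{33169}{135} = \frac{4374581}{135}$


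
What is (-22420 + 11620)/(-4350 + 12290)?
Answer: -540/397 ≈ -1.3602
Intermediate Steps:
(-22420 + 11620)/(-4350 + 12290) = -10800/7940 = -10800*1/7940 = -540/397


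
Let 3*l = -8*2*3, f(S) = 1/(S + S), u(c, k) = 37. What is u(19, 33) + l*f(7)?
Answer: 251/7 ≈ 35.857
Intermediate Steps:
f(S) = 1/(2*S)
l = -16 (l = (-8*2*3)/3 = (-16*3)/3 = (⅓)*(-48) = -16)
u(19, 33) + l*f(7) = 37 - 8/7 = 251/7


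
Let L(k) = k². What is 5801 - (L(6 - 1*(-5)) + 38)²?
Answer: -19480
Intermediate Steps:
5801 - (L(6 - 1*(-5)) + 38)² = 5801 - ((6 - 1*(-5))² + 38)² = 5801 - ((6 + 5)² + 38)² = 5801 - (11² + 38)² = 5801 - (121 + 38)² = 5801 - 1*159² = 5801 - 1*25281 = 5801 - 25281 = -19480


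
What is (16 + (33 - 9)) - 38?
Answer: 2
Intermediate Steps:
(16 + (33 - 9)) - 38 = (16 + 24) - 38 = 40 - 38 = 2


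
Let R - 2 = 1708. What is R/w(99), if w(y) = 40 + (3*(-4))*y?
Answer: -855/574 ≈ -1.4895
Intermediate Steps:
R = 1710 (R = 2 + 1708 = 1710)
w(y) = 40 - 12*y
R/w(99) = 1710/(40 - 12*99) = 1710/(40 - 1188) = 1710/(-1148) = 1710*(-1/1148) = -855/574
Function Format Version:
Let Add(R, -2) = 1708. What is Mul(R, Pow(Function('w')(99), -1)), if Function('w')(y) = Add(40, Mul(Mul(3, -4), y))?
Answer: Rational(-855, 574) ≈ -1.4895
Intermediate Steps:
R = 1710 (R = Add(2, 1708) = 1710)
Function('w')(y) = Add(40, Mul(-12, y))
Mul(R, Pow(Function('w')(99), -1)) = Mul(1710, Pow(Add(40, Mul(-12, 99)), -1)) = Mul(1710, Pow(Add(40, -1188), -1)) = Mul(1710, Pow(-1148, -1)) = Mul(1710, Rational(-1, 1148)) = Rational(-855, 574)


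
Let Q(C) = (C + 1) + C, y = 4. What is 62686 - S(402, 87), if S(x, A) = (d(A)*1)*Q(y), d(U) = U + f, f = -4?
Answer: 61939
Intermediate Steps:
d(U) = -4 + U (d(U) = U - 4 = -4 + U)
Q(C) = 1 + 2*C (Q(C) = (1 + C) + C = 1 + 2*C)
S(x, A) = -36 + 9*A (S(x, A) = ((-4 + A)*1)*(1 + 2*4) = (-4 + A)*(1 + 8) = (-4 + A)*9 = -36 + 9*A)
62686 - S(402, 87) = 62686 - (-36 + 9*87) = 62686 - (-36 + 783) = 62686 - 1*747 = 62686 - 747 = 61939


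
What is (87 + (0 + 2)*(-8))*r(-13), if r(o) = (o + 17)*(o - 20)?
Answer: -9372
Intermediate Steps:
r(o) = (-20 + o)*(17 + o) (r(o) = (17 + o)*(-20 + o) = (-20 + o)*(17 + o))
(87 + (0 + 2)*(-8))*r(-13) = (87 + (0 + 2)*(-8))*(-340 + (-13)² - 3*(-13)) = (87 + 2*(-8))*(-340 + 169 + 39) = (87 - 16)*(-132) = 71*(-132) = -9372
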